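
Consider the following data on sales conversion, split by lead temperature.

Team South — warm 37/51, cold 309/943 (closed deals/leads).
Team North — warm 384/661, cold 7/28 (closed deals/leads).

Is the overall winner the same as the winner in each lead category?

Warm: Team South 37/51 = 72.5%, Team North 384/661 = 58.1% → Team South
Cold: Team South 309/943 = 32.8%, Team North 7/28 = 25.0% → Team South
Overall: Team South 346/994 = 34.8%, Team North 391/689 = 56.7% → Team North
Team South wins each lead group but Team North wins overall — the comparison reverses. Team South's leads skew toward cold, which has a lower base rate.

No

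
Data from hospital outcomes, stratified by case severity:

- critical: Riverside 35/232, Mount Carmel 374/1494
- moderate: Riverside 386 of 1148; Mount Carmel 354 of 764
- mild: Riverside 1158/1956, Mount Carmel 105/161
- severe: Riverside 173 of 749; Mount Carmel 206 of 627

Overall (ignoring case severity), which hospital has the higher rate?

Critical: Riverside 35/232 = 15.1%, Mount Carmel 374/1494 = 25.0% → Mount Carmel
Moderate: Riverside 386/1148 = 33.6%, Mount Carmel 354/764 = 46.3% → Mount Carmel
Mild: Riverside 1158/1956 = 59.2%, Mount Carmel 105/161 = 65.2% → Mount Carmel
Severe: Riverside 173/749 = 23.1%, Mount Carmel 206/627 = 32.9% → Mount Carmel
Overall: Riverside 1752/4085 = 42.9%, Mount Carmel 1039/3046 = 34.1% → Riverside
(Mount Carmel wins every case group but Riverside wins overall — Mount Carmel's patients skew toward the low-rate critical group.)

Riverside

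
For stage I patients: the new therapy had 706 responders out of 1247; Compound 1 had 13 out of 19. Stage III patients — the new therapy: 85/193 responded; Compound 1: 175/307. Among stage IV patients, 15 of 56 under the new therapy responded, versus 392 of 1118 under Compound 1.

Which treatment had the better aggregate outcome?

the new therapy

Stage I: the new therapy 706/1247 = 56.6%, Compound 1 13/19 = 68.4% → Compound 1
Stage III: the new therapy 85/193 = 44.0%, Compound 1 175/307 = 57.0% → Compound 1
Stage IV: the new therapy 15/56 = 26.8%, Compound 1 392/1118 = 35.1% → Compound 1
Overall: the new therapy 806/1496 = 53.9%, Compound 1 580/1444 = 40.2% → the new therapy
(Compound 1 wins every disease group but the new therapy wins overall — Compound 1's patients skew toward the low-rate stage IV group.)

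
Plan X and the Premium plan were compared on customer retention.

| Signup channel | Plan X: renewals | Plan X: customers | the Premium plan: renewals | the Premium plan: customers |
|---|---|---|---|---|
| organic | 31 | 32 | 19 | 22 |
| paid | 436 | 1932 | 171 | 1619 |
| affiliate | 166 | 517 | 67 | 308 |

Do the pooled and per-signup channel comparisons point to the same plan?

Organic: Plan X 31/32 = 96.9%, the Premium plan 19/22 = 86.4% → Plan X
Paid: Plan X 436/1932 = 22.6%, the Premium plan 171/1619 = 10.6% → Plan X
Affiliate: Plan X 166/517 = 32.1%, the Premium plan 67/308 = 21.8% → Plan X
Overall: Plan X 633/2481 = 25.5%, the Premium plan 257/1949 = 13.2% → Plan X
Plan X wins overall and in every signup group — no reversal.

Yes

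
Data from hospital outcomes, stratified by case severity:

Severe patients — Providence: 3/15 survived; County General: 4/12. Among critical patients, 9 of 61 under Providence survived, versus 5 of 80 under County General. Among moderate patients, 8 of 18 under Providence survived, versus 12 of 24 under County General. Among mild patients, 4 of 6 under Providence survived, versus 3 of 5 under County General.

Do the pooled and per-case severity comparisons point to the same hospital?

Severe: Providence 3/15 = 20.0%, County General 4/12 = 33.3% → County General
Critical: Providence 9/61 = 14.8%, County General 5/80 = 6.2% → Providence
Moderate: Providence 8/18 = 44.4%, County General 12/24 = 50.0% → County General
Mild: Providence 4/6 = 66.7%, County General 3/5 = 60.0% → Providence
Overall: Providence 24/100 = 24.0%, County General 24/121 = 19.8% → Providence
Neither sweeps: Providence wins 2 of 4 groups, County General wins 2. Providence wins overall but not every group — no Simpson reversal.

No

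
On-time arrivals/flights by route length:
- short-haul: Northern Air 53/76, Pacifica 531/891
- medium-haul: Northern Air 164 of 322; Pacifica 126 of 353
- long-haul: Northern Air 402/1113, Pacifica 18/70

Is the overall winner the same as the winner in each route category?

Short-haul: Northern Air 53/76 = 69.7%, Pacifica 531/891 = 59.6% → Northern Air
Medium-haul: Northern Air 164/322 = 50.9%, Pacifica 126/353 = 35.7% → Northern Air
Long-haul: Northern Air 402/1113 = 36.1%, Pacifica 18/70 = 25.7% → Northern Air
Overall: Northern Air 619/1511 = 41.0%, Pacifica 675/1314 = 51.4% → Pacifica
Northern Air wins each route group but Pacifica wins overall — the comparison reverses. Northern Air's flights skew toward long-haul, which has a lower base rate.

No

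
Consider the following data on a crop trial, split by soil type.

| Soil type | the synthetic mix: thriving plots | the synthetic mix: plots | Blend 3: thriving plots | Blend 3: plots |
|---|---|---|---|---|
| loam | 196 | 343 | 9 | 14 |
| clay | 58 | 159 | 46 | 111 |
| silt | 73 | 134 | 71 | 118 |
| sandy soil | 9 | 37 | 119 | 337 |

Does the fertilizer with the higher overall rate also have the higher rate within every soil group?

No

Loam: the synthetic mix 196/343 = 57.1%, Blend 3 9/14 = 64.3% → Blend 3
Clay: the synthetic mix 58/159 = 36.5%, Blend 3 46/111 = 41.4% → Blend 3
Silt: the synthetic mix 73/134 = 54.5%, Blend 3 71/118 = 60.2% → Blend 3
Sandy soil: the synthetic mix 9/37 = 24.3%, Blend 3 119/337 = 35.3% → Blend 3
Overall: the synthetic mix 336/673 = 49.9%, Blend 3 245/580 = 42.2% → the synthetic mix
Blend 3 wins each soil group but the synthetic mix wins overall — the comparison reverses. Blend 3's plots skew toward sandy soil, which has a lower base rate.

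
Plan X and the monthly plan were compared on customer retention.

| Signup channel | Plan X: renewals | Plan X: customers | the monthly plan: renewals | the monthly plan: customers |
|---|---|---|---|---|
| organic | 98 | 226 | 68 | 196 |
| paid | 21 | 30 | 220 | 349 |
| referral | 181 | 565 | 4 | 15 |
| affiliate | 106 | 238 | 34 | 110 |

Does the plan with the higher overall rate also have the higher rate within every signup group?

Organic: Plan X 98/226 = 43.4%, the monthly plan 68/196 = 34.7% → Plan X
Paid: Plan X 21/30 = 70.0%, the monthly plan 220/349 = 63.0% → Plan X
Referral: Plan X 181/565 = 32.0%, the monthly plan 4/15 = 26.7% → Plan X
Affiliate: Plan X 106/238 = 44.5%, the monthly plan 34/110 = 30.9% → Plan X
Overall: Plan X 406/1059 = 38.3%, the monthly plan 326/670 = 48.7% → the monthly plan
Plan X wins each signup group but the monthly plan wins overall — the comparison reverses. Plan X's customers skew toward referral, which has a lower base rate.

No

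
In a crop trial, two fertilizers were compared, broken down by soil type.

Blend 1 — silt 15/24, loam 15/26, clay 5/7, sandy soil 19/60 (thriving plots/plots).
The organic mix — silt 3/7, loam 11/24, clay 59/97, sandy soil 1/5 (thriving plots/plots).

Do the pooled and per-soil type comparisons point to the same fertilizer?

Silt: Blend 1 15/24 = 62.5%, the organic mix 3/7 = 42.9% → Blend 1
Loam: Blend 1 15/26 = 57.7%, the organic mix 11/24 = 45.8% → Blend 1
Clay: Blend 1 5/7 = 71.4%, the organic mix 59/97 = 60.8% → Blend 1
Sandy soil: Blend 1 19/60 = 31.7%, the organic mix 1/5 = 20.0% → Blend 1
Overall: Blend 1 54/117 = 46.2%, the organic mix 74/133 = 55.6% → the organic mix
Blend 1 wins each soil group but the organic mix wins overall — the comparison reverses. Blend 1's plots skew toward sandy soil, which has a lower base rate.

No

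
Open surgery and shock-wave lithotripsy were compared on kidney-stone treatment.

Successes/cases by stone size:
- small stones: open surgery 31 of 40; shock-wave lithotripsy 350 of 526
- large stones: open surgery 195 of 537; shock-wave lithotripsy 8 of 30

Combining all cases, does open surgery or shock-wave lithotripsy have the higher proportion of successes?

shock-wave lithotripsy

Small stones: open surgery 31/40 = 77.5%, shock-wave lithotripsy 350/526 = 66.5% → open surgery
Large stones: open surgery 195/537 = 36.3%, shock-wave lithotripsy 8/30 = 26.7% → open surgery
Overall: open surgery 226/577 = 39.2%, shock-wave lithotripsy 358/556 = 64.4% → shock-wave lithotripsy
(Open surgery wins every stone group but shock-wave lithotripsy wins overall — open surgery's cases skew toward the low-rate large stones group.)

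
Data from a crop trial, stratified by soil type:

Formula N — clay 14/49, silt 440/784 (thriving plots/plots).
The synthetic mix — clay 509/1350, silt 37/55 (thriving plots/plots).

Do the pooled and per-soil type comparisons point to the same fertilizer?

No

Clay: Formula N 14/49 = 28.6%, the synthetic mix 509/1350 = 37.7% → the synthetic mix
Silt: Formula N 440/784 = 56.1%, the synthetic mix 37/55 = 67.3% → the synthetic mix
Overall: Formula N 454/833 = 54.5%, the synthetic mix 546/1405 = 38.9% → Formula N
The synthetic mix wins each soil group but Formula N wins overall — the comparison reverses. The synthetic mix's plots skew toward clay, which has a lower base rate.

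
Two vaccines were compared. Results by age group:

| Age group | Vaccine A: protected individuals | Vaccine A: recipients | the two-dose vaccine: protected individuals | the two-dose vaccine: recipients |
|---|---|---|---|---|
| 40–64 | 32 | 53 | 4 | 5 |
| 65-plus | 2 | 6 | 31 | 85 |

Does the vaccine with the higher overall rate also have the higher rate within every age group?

No

40–64: Vaccine A 32/53 = 60.4%, the two-dose vaccine 4/5 = 80.0% → the two-dose vaccine
65-plus: Vaccine A 2/6 = 33.3%, the two-dose vaccine 31/85 = 36.5% → the two-dose vaccine
Overall: Vaccine A 34/59 = 57.6%, the two-dose vaccine 35/90 = 38.9% → Vaccine A
The two-dose vaccine wins each age group but Vaccine A wins overall — the comparison reverses. The two-dose vaccine's recipients skew toward 65-plus, which has a lower base rate.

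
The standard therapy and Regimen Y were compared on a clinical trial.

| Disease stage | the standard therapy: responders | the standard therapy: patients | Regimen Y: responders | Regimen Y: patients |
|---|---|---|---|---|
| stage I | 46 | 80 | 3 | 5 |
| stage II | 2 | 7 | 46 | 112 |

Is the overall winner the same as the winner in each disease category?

Stage I: the standard therapy 46/80 = 57.5%, Regimen Y 3/5 = 60.0% → Regimen Y
Stage II: the standard therapy 2/7 = 28.6%, Regimen Y 46/112 = 41.1% → Regimen Y
Overall: the standard therapy 48/87 = 55.2%, Regimen Y 49/117 = 41.9% → the standard therapy
Regimen Y wins each disease group but the standard therapy wins overall — the comparison reverses. Regimen Y's patients skew toward stage II, which has a lower base rate.

No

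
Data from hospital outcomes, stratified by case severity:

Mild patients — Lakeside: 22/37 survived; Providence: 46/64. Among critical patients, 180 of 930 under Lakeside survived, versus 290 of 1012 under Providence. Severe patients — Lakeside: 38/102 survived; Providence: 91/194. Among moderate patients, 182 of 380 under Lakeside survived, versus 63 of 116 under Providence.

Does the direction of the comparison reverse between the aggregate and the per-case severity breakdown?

Mild: Lakeside 22/37 = 59.5%, Providence 46/64 = 71.9% → Providence
Critical: Lakeside 180/930 = 19.4%, Providence 290/1012 = 28.7% → Providence
Severe: Lakeside 38/102 = 37.3%, Providence 91/194 = 46.9% → Providence
Moderate: Lakeside 182/380 = 47.9%, Providence 63/116 = 54.3% → Providence
Overall: Lakeside 422/1449 = 29.1%, Providence 490/1386 = 35.4% → Providence
Providence wins overall and in every case group — no reversal.

No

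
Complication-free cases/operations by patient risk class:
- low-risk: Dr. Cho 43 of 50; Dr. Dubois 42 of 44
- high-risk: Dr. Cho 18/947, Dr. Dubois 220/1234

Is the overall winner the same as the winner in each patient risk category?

Low-risk: Dr. Cho 43/50 = 86.0%, Dr. Dubois 42/44 = 95.5% → Dr. Dubois
High-risk: Dr. Cho 18/947 = 1.9%, Dr. Dubois 220/1234 = 17.8% → Dr. Dubois
Overall: Dr. Cho 61/997 = 6.1%, Dr. Dubois 262/1278 = 20.5% → Dr. Dubois
Dr. Dubois wins overall and in every patient risk group — no reversal.

Yes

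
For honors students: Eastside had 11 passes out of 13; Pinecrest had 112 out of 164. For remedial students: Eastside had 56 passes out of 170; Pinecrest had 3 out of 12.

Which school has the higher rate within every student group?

Honors: Eastside 11/13 = 84.6%, Pinecrest 112/164 = 68.3% → Eastside
Remedial: Eastside 56/170 = 32.9%, Pinecrest 3/12 = 25.0% → Eastside
Eastside has the higher rate in both groups.

Eastside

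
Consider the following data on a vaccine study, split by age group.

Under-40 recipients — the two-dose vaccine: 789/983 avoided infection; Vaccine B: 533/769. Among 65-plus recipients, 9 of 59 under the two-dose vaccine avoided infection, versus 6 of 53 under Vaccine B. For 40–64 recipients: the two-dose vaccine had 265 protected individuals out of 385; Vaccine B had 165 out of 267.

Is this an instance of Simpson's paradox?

Under-40: the two-dose vaccine 789/983 = 80.3%, Vaccine B 533/769 = 69.3% → the two-dose vaccine
65-plus: the two-dose vaccine 9/59 = 15.3%, Vaccine B 6/53 = 11.3% → the two-dose vaccine
40–64: the two-dose vaccine 265/385 = 68.8%, Vaccine B 165/267 = 61.8% → the two-dose vaccine
Overall: the two-dose vaccine 1063/1427 = 74.5%, Vaccine B 704/1089 = 64.6% → the two-dose vaccine
The two-dose vaccine wins overall and in every age group — no reversal.

No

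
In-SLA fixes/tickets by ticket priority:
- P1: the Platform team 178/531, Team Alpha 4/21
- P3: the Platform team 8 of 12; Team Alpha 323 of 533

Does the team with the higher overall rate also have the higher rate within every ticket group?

P1: the Platform team 178/531 = 33.5%, Team Alpha 4/21 = 19.0% → the Platform team
P3: the Platform team 8/12 = 66.7%, Team Alpha 323/533 = 60.6% → the Platform team
Overall: the Platform team 186/543 = 34.3%, Team Alpha 327/554 = 59.0% → Team Alpha
The Platform team wins each ticket group but Team Alpha wins overall — the comparison reverses. The Platform team's tickets skew toward P1, which has a lower base rate.

No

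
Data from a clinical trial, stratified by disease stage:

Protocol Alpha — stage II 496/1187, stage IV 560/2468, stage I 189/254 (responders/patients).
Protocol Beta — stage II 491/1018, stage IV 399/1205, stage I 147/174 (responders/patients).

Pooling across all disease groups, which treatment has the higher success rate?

Stage II: Protocol Alpha 496/1187 = 41.8%, Protocol Beta 491/1018 = 48.2% → Protocol Beta
Stage IV: Protocol Alpha 560/2468 = 22.7%, Protocol Beta 399/1205 = 33.1% → Protocol Beta
Stage I: Protocol Alpha 189/254 = 74.4%, Protocol Beta 147/174 = 84.5% → Protocol Beta
Overall: Protocol Alpha 1245/3909 = 31.8%, Protocol Beta 1037/2397 = 43.3% → Protocol Beta

Protocol Beta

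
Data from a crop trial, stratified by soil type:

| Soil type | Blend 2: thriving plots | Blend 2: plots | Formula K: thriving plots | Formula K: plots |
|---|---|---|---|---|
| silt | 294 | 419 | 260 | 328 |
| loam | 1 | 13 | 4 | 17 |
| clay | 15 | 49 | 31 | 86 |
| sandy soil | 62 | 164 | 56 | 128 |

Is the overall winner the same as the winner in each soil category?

Yes

Silt: Blend 2 294/419 = 70.2%, Formula K 260/328 = 79.3% → Formula K
Loam: Blend 2 1/13 = 7.7%, Formula K 4/17 = 23.5% → Formula K
Clay: Blend 2 15/49 = 30.6%, Formula K 31/86 = 36.0% → Formula K
Sandy soil: Blend 2 62/164 = 37.8%, Formula K 56/128 = 43.8% → Formula K
Overall: Blend 2 372/645 = 57.7%, Formula K 351/559 = 62.8% → Formula K
Formula K wins overall and in every soil group — no reversal.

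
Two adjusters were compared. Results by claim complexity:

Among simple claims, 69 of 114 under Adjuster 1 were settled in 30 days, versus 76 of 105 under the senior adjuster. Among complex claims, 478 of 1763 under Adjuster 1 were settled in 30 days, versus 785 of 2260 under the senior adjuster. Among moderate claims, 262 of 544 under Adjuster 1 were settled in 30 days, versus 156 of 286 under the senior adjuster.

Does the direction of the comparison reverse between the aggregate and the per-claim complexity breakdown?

Simple: Adjuster 1 69/114 = 60.5%, the senior adjuster 76/105 = 72.4% → the senior adjuster
Complex: Adjuster 1 478/1763 = 27.1%, the senior adjuster 785/2260 = 34.7% → the senior adjuster
Moderate: Adjuster 1 262/544 = 48.2%, the senior adjuster 156/286 = 54.5% → the senior adjuster
Overall: Adjuster 1 809/2421 = 33.4%, the senior adjuster 1017/2651 = 38.4% → the senior adjuster
The senior adjuster wins overall and in every claim group — no reversal.

No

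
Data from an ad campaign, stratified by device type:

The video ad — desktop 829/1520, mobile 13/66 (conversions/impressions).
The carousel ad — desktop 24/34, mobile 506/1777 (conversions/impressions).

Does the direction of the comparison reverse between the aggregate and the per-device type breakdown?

Desktop: the video ad 829/1520 = 54.5%, the carousel ad 24/34 = 70.6% → the carousel ad
Mobile: the video ad 13/66 = 19.7%, the carousel ad 506/1777 = 28.5% → the carousel ad
Overall: the video ad 842/1586 = 53.1%, the carousel ad 530/1811 = 29.3% → the video ad
The carousel ad wins each device group but the video ad wins overall — the comparison reverses. The carousel ad's impressions skew toward mobile, which has a lower base rate.

Yes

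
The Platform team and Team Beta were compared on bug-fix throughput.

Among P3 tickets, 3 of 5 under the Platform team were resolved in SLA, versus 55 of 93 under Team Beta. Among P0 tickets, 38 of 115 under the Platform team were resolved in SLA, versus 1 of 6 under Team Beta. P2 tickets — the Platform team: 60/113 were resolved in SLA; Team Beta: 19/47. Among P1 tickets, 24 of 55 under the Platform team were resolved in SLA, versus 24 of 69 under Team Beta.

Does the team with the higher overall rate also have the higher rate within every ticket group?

No

P3: the Platform team 3/5 = 60.0%, Team Beta 55/93 = 59.1% → the Platform team
P0: the Platform team 38/115 = 33.0%, Team Beta 1/6 = 16.7% → the Platform team
P2: the Platform team 60/113 = 53.1%, Team Beta 19/47 = 40.4% → the Platform team
P1: the Platform team 24/55 = 43.6%, Team Beta 24/69 = 34.8% → the Platform team
Overall: the Platform team 125/288 = 43.4%, Team Beta 99/215 = 46.0% → Team Beta
The Platform team wins each ticket group but Team Beta wins overall — the comparison reverses. The Platform team's tickets skew toward P0, which has a lower base rate.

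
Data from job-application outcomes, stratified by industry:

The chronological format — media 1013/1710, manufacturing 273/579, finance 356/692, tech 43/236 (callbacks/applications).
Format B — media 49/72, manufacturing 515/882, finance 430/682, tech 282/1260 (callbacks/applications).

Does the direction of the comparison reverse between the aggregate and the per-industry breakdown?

Yes

Media: the chronological format 1013/1710 = 59.2%, Format B 49/72 = 68.1% → Format B
Manufacturing: the chronological format 273/579 = 47.2%, Format B 515/882 = 58.4% → Format B
Finance: the chronological format 356/692 = 51.4%, Format B 430/682 = 63.0% → Format B
Tech: the chronological format 43/236 = 18.2%, Format B 282/1260 = 22.4% → Format B
Overall: the chronological format 1685/3217 = 52.4%, Format B 1276/2896 = 44.1% → the chronological format
Format B wins each industry group but the chronological format wins overall — the comparison reverses. Format B's applications skew toward tech, which has a lower base rate.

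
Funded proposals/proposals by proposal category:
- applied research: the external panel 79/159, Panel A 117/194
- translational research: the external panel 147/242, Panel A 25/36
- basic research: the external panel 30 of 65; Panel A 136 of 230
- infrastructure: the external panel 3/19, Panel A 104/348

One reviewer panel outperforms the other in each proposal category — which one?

Panel A

Applied research: the external panel 79/159 = 49.7%, Panel A 117/194 = 60.3% → Panel A
Translational research: the external panel 147/242 = 60.7%, Panel A 25/36 = 69.4% → Panel A
Basic research: the external panel 30/65 = 46.2%, Panel A 136/230 = 59.1% → Panel A
Infrastructure: the external panel 3/19 = 15.8%, Panel A 104/348 = 29.9% → Panel A
Panel A has the higher rate in all 4 groups.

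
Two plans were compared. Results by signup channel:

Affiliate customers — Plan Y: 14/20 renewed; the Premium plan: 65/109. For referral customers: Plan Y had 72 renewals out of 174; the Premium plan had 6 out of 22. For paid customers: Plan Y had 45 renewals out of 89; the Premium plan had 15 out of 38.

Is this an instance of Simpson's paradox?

Affiliate: Plan Y 14/20 = 70.0%, the Premium plan 65/109 = 59.6% → Plan Y
Referral: Plan Y 72/174 = 41.4%, the Premium plan 6/22 = 27.3% → Plan Y
Paid: Plan Y 45/89 = 50.6%, the Premium plan 15/38 = 39.5% → Plan Y
Overall: Plan Y 131/283 = 46.3%, the Premium plan 86/169 = 50.9% → the Premium plan
Plan Y wins each signup group but the Premium plan wins overall — the comparison reverses. Plan Y's customers skew toward referral, which has a lower base rate.

Yes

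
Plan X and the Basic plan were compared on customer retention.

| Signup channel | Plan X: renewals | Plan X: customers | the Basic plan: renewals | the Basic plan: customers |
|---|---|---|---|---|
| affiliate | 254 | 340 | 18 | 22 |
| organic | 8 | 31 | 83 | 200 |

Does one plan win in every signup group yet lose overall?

Affiliate: Plan X 254/340 = 74.7%, the Basic plan 18/22 = 81.8% → the Basic plan
Organic: Plan X 8/31 = 25.8%, the Basic plan 83/200 = 41.5% → the Basic plan
Overall: Plan X 262/371 = 70.6%, the Basic plan 101/222 = 45.5% → Plan X
The Basic plan wins each signup group but Plan X wins overall — the comparison reverses. The Basic plan's customers skew toward organic, which has a lower base rate.

Yes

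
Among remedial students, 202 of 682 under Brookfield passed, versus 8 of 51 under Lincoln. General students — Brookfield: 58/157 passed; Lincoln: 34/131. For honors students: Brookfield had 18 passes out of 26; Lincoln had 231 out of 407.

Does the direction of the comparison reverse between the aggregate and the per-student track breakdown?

Yes

Remedial: Brookfield 202/682 = 29.6%, Lincoln 8/51 = 15.7% → Brookfield
General: Brookfield 58/157 = 36.9%, Lincoln 34/131 = 26.0% → Brookfield
Honors: Brookfield 18/26 = 69.2%, Lincoln 231/407 = 56.8% → Brookfield
Overall: Brookfield 278/865 = 32.1%, Lincoln 273/589 = 46.3% → Lincoln
Brookfield wins each student group but Lincoln wins overall — the comparison reverses. Brookfield's students skew toward remedial, which has a lower base rate.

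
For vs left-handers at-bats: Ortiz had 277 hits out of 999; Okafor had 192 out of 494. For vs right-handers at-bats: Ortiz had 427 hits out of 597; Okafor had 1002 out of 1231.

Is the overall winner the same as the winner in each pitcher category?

Yes

Vs left-handers: Ortiz 277/999 = 27.7%, Okafor 192/494 = 38.9% → Okafor
Vs right-handers: Ortiz 427/597 = 71.5%, Okafor 1002/1231 = 81.4% → Okafor
Overall: Ortiz 704/1596 = 44.1%, Okafor 1194/1725 = 69.2% → Okafor
Okafor wins overall and in every pitcher group — no reversal.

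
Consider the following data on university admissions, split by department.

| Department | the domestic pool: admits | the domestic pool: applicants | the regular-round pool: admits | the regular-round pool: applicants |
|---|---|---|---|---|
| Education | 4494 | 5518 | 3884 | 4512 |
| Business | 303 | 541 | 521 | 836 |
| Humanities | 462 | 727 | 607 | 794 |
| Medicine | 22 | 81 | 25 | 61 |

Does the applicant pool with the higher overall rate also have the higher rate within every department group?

Education: the domestic pool 4494/5518 = 81.4%, the regular-round pool 3884/4512 = 86.1% → the regular-round pool
Business: the domestic pool 303/541 = 56.0%, the regular-round pool 521/836 = 62.3% → the regular-round pool
Humanities: the domestic pool 462/727 = 63.5%, the regular-round pool 607/794 = 76.4% → the regular-round pool
Medicine: the domestic pool 22/81 = 27.2%, the regular-round pool 25/61 = 41.0% → the regular-round pool
Overall: the domestic pool 5281/6867 = 76.9%, the regular-round pool 5037/6203 = 81.2% → the regular-round pool
The regular-round pool wins overall and in every department group — no reversal.

Yes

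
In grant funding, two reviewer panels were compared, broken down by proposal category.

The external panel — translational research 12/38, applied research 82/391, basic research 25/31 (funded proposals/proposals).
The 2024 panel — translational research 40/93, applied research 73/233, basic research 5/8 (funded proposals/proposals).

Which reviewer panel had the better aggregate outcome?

the 2024 panel

Translational research: the external panel 12/38 = 31.6%, the 2024 panel 40/93 = 43.0% → the 2024 panel
Applied research: the external panel 82/391 = 21.0%, the 2024 panel 73/233 = 31.3% → the 2024 panel
Basic research: the external panel 25/31 = 80.6%, the 2024 panel 5/8 = 62.5% → the external panel
Overall: the external panel 119/460 = 25.9%, the 2024 panel 118/334 = 35.3% → the 2024 panel
(Neither sweeps every proposal group, but the 2024 panel has the higher pooled rate.)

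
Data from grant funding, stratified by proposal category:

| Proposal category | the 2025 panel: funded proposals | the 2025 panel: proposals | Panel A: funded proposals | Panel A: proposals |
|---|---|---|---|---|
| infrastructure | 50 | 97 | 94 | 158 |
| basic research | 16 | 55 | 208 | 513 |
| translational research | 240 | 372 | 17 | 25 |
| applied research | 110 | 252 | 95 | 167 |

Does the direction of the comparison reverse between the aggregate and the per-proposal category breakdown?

Yes

Infrastructure: the 2025 panel 50/97 = 51.5%, Panel A 94/158 = 59.5% → Panel A
Basic research: the 2025 panel 16/55 = 29.1%, Panel A 208/513 = 40.5% → Panel A
Translational research: the 2025 panel 240/372 = 64.5%, Panel A 17/25 = 68.0% → Panel A
Applied research: the 2025 panel 110/252 = 43.7%, Panel A 95/167 = 56.9% → Panel A
Overall: the 2025 panel 416/776 = 53.6%, Panel A 414/863 = 48.0% → the 2025 panel
Panel A wins each proposal group but the 2025 panel wins overall — the comparison reverses. Panel A's proposals skew toward basic research, which has a lower base rate.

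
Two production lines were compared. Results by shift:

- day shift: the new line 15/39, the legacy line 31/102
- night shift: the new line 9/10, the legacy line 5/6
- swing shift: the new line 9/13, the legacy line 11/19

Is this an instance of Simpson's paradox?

No

Day shift: the new line 15/39 = 38.5%, the legacy line 31/102 = 30.4% → the new line
Night shift: the new line 9/10 = 90.0%, the legacy line 5/6 = 83.3% → the new line
Swing shift: the new line 9/13 = 69.2%, the legacy line 11/19 = 57.9% → the new line
Overall: the new line 33/62 = 53.2%, the legacy line 47/127 = 37.0% → the new line
The new line wins overall and in every shift group — no reversal.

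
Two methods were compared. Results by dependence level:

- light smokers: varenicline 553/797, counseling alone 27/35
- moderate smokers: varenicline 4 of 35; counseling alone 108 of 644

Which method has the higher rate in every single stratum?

counseling alone

Light smokers: varenicline 553/797 = 69.4%, counseling alone 27/35 = 77.1% → counseling alone
Moderate smokers: varenicline 4/35 = 11.4%, counseling alone 108/644 = 16.8% → counseling alone
Counseling alone has the higher rate in both groups.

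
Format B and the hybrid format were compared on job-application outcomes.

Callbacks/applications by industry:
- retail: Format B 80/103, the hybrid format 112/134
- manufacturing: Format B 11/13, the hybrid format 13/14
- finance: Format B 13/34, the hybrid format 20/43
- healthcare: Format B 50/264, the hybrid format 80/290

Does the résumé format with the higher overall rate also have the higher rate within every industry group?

Yes

Retail: Format B 80/103 = 77.7%, the hybrid format 112/134 = 83.6% → the hybrid format
Manufacturing: Format B 11/13 = 84.6%, the hybrid format 13/14 = 92.9% → the hybrid format
Finance: Format B 13/34 = 38.2%, the hybrid format 20/43 = 46.5% → the hybrid format
Healthcare: Format B 50/264 = 18.9%, the hybrid format 80/290 = 27.6% → the hybrid format
Overall: Format B 154/414 = 37.2%, the hybrid format 225/481 = 46.8% → the hybrid format
The hybrid format wins overall and in every industry group — no reversal.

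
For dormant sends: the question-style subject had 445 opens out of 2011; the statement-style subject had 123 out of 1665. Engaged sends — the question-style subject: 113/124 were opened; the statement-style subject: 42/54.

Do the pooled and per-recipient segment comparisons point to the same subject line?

Dormant: the question-style subject 445/2011 = 22.1%, the statement-style subject 123/1665 = 7.4% → the question-style subject
Engaged: the question-style subject 113/124 = 91.1%, the statement-style subject 42/54 = 77.8% → the question-style subject
Overall: the question-style subject 558/2135 = 26.1%, the statement-style subject 165/1719 = 9.6% → the question-style subject
The question-style subject wins overall and in every recipient group — no reversal.

Yes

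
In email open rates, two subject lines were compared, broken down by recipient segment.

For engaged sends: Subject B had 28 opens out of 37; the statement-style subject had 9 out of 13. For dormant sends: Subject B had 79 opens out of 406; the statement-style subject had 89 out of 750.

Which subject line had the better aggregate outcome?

Subject B

Engaged: Subject B 28/37 = 75.7%, the statement-style subject 9/13 = 69.2% → Subject B
Dormant: Subject B 79/406 = 19.5%, the statement-style subject 89/750 = 11.9% → Subject B
Overall: Subject B 107/443 = 24.2%, the statement-style subject 98/763 = 12.8% → Subject B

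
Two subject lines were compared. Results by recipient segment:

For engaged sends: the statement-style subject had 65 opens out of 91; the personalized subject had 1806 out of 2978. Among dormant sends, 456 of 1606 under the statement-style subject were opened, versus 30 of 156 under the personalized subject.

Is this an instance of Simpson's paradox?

Yes

Engaged: the statement-style subject 65/91 = 71.4%, the personalized subject 1806/2978 = 60.6% → the statement-style subject
Dormant: the statement-style subject 456/1606 = 28.4%, the personalized subject 30/156 = 19.2% → the statement-style subject
Overall: the statement-style subject 521/1697 = 30.7%, the personalized subject 1836/3134 = 58.6% → the personalized subject
The statement-style subject wins each recipient group but the personalized subject wins overall — the comparison reverses. The statement-style subject's sends skew toward dormant, which has a lower base rate.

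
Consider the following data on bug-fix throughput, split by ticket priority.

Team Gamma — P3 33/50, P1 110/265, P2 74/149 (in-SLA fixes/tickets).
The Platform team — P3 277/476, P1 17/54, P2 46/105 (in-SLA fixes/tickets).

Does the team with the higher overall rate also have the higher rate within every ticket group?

P3: Team Gamma 33/50 = 66.0%, the Platform team 277/476 = 58.2% → Team Gamma
P1: Team Gamma 110/265 = 41.5%, the Platform team 17/54 = 31.5% → Team Gamma
P2: Team Gamma 74/149 = 49.7%, the Platform team 46/105 = 43.8% → Team Gamma
Overall: Team Gamma 217/464 = 46.8%, the Platform team 340/635 = 53.5% → the Platform team
Team Gamma wins each ticket group but the Platform team wins overall — the comparison reverses. Team Gamma's tickets skew toward P1, which has a lower base rate.

No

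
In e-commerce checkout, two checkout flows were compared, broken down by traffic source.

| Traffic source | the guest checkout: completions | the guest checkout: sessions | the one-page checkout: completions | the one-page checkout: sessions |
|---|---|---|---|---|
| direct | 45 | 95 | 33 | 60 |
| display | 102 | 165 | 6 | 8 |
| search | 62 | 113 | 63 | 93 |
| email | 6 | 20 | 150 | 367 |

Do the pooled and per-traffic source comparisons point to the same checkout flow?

Direct: the guest checkout 45/95 = 47.4%, the one-page checkout 33/60 = 55.0% → the one-page checkout
Display: the guest checkout 102/165 = 61.8%, the one-page checkout 6/8 = 75.0% → the one-page checkout
Search: the guest checkout 62/113 = 54.9%, the one-page checkout 63/93 = 67.7% → the one-page checkout
Email: the guest checkout 6/20 = 30.0%, the one-page checkout 150/367 = 40.9% → the one-page checkout
Overall: the guest checkout 215/393 = 54.7%, the one-page checkout 252/528 = 47.7% → the guest checkout
The one-page checkout wins each traffic group but the guest checkout wins overall — the comparison reverses. The one-page checkout's sessions skew toward email, which has a lower base rate.

No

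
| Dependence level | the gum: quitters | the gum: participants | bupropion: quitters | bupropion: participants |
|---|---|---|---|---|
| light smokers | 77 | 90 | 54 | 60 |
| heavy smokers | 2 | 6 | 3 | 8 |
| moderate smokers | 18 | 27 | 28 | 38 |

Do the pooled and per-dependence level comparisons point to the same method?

Yes

Light smokers: the gum 77/90 = 85.6%, bupropion 54/60 = 90.0% → bupropion
Heavy smokers: the gum 2/6 = 33.3%, bupropion 3/8 = 37.5% → bupropion
Moderate smokers: the gum 18/27 = 66.7%, bupropion 28/38 = 73.7% → bupropion
Overall: the gum 97/123 = 78.9%, bupropion 85/106 = 80.2% → bupropion
Bupropion wins overall and in every dependence group — no reversal.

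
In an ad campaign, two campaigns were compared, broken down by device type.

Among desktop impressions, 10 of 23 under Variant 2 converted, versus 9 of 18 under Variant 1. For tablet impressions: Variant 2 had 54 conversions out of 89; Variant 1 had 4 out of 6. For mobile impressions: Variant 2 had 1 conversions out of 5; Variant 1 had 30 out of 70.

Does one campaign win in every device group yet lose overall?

Desktop: Variant 2 10/23 = 43.5%, Variant 1 9/18 = 50.0% → Variant 1
Tablet: Variant 2 54/89 = 60.7%, Variant 1 4/6 = 66.7% → Variant 1
Mobile: Variant 2 1/5 = 20.0%, Variant 1 30/70 = 42.9% → Variant 1
Overall: Variant 2 65/117 = 55.6%, Variant 1 43/94 = 45.7% → Variant 2
Variant 1 wins each device group but Variant 2 wins overall — the comparison reverses. Variant 1's impressions skew toward mobile, which has a lower base rate.

Yes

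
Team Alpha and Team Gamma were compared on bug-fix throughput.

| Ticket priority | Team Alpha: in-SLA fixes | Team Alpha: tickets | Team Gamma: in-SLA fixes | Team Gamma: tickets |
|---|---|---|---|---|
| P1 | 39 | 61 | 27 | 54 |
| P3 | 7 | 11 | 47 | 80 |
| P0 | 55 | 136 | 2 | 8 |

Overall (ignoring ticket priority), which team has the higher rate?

P1: Team Alpha 39/61 = 63.9%, Team Gamma 27/54 = 50.0% → Team Alpha
P3: Team Alpha 7/11 = 63.6%, Team Gamma 47/80 = 58.8% → Team Alpha
P0: Team Alpha 55/136 = 40.4%, Team Gamma 2/8 = 25.0% → Team Alpha
Overall: Team Alpha 101/208 = 48.6%, Team Gamma 76/142 = 53.5% → Team Gamma
(Team Alpha wins every ticket group but Team Gamma wins overall — Team Alpha's tickets skew toward the low-rate P0 group.)

Team Gamma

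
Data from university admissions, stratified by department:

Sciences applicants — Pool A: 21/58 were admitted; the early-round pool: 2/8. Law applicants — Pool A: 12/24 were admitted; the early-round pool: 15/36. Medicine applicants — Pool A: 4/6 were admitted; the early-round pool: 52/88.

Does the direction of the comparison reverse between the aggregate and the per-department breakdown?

Yes

Sciences: Pool A 21/58 = 36.2%, the early-round pool 2/8 = 25.0% → Pool A
Law: Pool A 12/24 = 50.0%, the early-round pool 15/36 = 41.7% → Pool A
Medicine: Pool A 4/6 = 66.7%, the early-round pool 52/88 = 59.1% → Pool A
Overall: Pool A 37/88 = 42.0%, the early-round pool 69/132 = 52.3% → the early-round pool
Pool A wins each department group but the early-round pool wins overall — the comparison reverses. Pool A's applicants skew toward Sciences, which has a lower base rate.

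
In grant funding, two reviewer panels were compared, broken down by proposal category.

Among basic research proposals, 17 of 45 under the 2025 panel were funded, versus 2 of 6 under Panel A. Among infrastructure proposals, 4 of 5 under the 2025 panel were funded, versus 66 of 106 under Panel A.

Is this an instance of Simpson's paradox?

Basic research: the 2025 panel 17/45 = 37.8%, Panel A 2/6 = 33.3% → the 2025 panel
Infrastructure: the 2025 panel 4/5 = 80.0%, Panel A 66/106 = 62.3% → the 2025 panel
Overall: the 2025 panel 21/50 = 42.0%, Panel A 68/112 = 60.7% → Panel A
The 2025 panel wins each proposal group but Panel A wins overall — the comparison reverses. The 2025 panel's proposals skew toward basic research, which has a lower base rate.

Yes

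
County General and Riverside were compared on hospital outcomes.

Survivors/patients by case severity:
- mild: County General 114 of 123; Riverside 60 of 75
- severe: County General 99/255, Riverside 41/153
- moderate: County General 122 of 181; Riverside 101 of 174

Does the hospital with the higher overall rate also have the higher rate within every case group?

Yes

Mild: County General 114/123 = 92.7%, Riverside 60/75 = 80.0% → County General
Severe: County General 99/255 = 38.8%, Riverside 41/153 = 26.8% → County General
Moderate: County General 122/181 = 67.4%, Riverside 101/174 = 58.0% → County General
Overall: County General 335/559 = 59.9%, Riverside 202/402 = 50.2% → County General
County General wins overall and in every case group — no reversal.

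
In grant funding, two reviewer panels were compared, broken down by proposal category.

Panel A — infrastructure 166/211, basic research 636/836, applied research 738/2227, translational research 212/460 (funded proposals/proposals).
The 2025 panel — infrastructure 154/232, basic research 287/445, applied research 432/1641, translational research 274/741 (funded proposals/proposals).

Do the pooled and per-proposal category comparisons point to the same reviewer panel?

Infrastructure: Panel A 166/211 = 78.7%, the 2025 panel 154/232 = 66.4% → Panel A
Basic research: Panel A 636/836 = 76.1%, the 2025 panel 287/445 = 64.5% → Panel A
Applied research: Panel A 738/2227 = 33.1%, the 2025 panel 432/1641 = 26.3% → Panel A
Translational research: Panel A 212/460 = 46.1%, the 2025 panel 274/741 = 37.0% → Panel A
Overall: Panel A 1752/3734 = 46.9%, the 2025 panel 1147/3059 = 37.5% → Panel A
Panel A wins overall and in every proposal group — no reversal.

Yes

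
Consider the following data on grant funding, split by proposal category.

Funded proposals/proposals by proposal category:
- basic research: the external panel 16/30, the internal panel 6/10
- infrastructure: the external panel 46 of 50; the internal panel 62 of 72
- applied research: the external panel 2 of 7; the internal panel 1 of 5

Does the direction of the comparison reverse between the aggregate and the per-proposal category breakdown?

No

Basic research: the external panel 16/30 = 53.3%, the internal panel 6/10 = 60.0% → the internal panel
Infrastructure: the external panel 46/50 = 92.0%, the internal panel 62/72 = 86.1% → the external panel
Applied research: the external panel 2/7 = 28.6%, the internal panel 1/5 = 20.0% → the external panel
Overall: the external panel 64/87 = 73.6%, the internal panel 69/87 = 79.3% → the internal panel
Neither sweeps: the external panel wins 2 of 3 groups, the internal panel wins 1. The internal panel wins overall but not every group — no Simpson reversal.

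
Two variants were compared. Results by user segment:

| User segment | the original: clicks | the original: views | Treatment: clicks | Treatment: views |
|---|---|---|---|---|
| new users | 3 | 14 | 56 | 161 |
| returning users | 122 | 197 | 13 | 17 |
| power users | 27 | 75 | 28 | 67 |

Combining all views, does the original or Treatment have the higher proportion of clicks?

the original

New users: the original 3/14 = 21.4%, Treatment 56/161 = 34.8% → Treatment
Returning users: the original 122/197 = 61.9%, Treatment 13/17 = 76.5% → Treatment
Power users: the original 27/75 = 36.0%, Treatment 28/67 = 41.8% → Treatment
Overall: the original 152/286 = 53.1%, Treatment 97/245 = 39.6% → the original
(Treatment wins every user group but the original wins overall — Treatment's views skew toward the low-rate new users group.)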